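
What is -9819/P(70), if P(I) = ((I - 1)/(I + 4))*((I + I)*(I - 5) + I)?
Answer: -121101/105455 ≈ -1.1484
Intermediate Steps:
P(I) = (-1 + I)*(I + 2*I*(-5 + I))/(4 + I) (P(I) = ((-1 + I)/(4 + I))*((2*I)*(-5 + I) + I) = ((-1 + I)/(4 + I))*(2*I*(-5 + I) + I) = ((-1 + I)/(4 + I))*(I + 2*I*(-5 + I)) = (-1 + I)*(I + 2*I*(-5 + I))/(4 + I))
-9819/P(70) = -9819*(4 + 70)/(70*(9 - 11*70 + 2*70**2)) = -9819*37/(35*(9 - 770 + 2*4900)) = -9819*37/(35*(9 - 770 + 9800)) = -9819/(70*(1/74)*9039) = -9819/316365/37 = -9819*37/316365 = -121101/105455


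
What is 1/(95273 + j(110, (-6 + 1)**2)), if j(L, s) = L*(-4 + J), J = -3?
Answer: 1/94503 ≈ 1.0582e-5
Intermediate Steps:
j(L, s) = -7*L (j(L, s) = L*(-4 - 3) = L*(-7) = -7*L)
1/(95273 + j(110, (-6 + 1)**2)) = 1/(95273 - 7*110) = 1/(95273 - 770) = 1/94503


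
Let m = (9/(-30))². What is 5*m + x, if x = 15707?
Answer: 314149/20 ≈ 15707.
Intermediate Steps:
m = 9/100 (m = (9*(-1/30))² = (-3/10)² = 9/100 ≈ 0.090000)
5*m + x = 5*(9/100) + 15707 = 9/20 + 15707 = 314149/20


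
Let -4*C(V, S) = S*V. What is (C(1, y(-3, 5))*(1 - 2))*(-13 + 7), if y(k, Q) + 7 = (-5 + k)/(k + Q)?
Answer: 33/2 ≈ 16.500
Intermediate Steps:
y(k, Q) = -7 + (-5 + k)/(Q + k) (y(k, Q) = -7 + (-5 + k)/(k + Q) = -7 + (-5 + k)/(Q + k))
C(V, S) = -S*V/4
(C(1, y(-3, 5))*(1 - 2))*(-13 + 7) = ((-1/4*(-5 - 7*5 - 6*(-3))/(5 - 3)*1)*(1 - 2))*(-13 + 7) = (-1/4*(-5 - 35 + 18)/2*1*(-1))*(-6) = (-1/4*(1/2)*(-22)*1*(-1))*(-6) = (-1/4*(-11)*1*(-1))*(-6) = ((11/4)*(-1))*(-6) = -11/4*(-6) = 33/2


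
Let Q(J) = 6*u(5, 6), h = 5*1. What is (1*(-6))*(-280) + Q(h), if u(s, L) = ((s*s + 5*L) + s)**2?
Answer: 23280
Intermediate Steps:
u(s, L) = (s + s**2 + 5*L)**2 (u(s, L) = ((s**2 + 5*L) + s)**2 = (s + s**2 + 5*L)**2)
h = 5
Q(J) = 21600 (Q(J) = 6*(5 + 5**2 + 5*6)**2 = 6*(5 + 25 + 30)**2 = 6*60**2 = 6*3600 = 21600)
(1*(-6))*(-280) + Q(h) = (1*(-6))*(-280) + 21600 = -6*(-280) + 21600 = 1680 + 21600 = 23280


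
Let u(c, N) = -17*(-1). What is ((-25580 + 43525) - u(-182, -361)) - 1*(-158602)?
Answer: 176530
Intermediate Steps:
u(c, N) = 17
((-25580 + 43525) - u(-182, -361)) - 1*(-158602) = ((-25580 + 43525) - 1*17) - 1*(-158602) = (17945 - 17) + 158602 = 17928 + 158602 = 176530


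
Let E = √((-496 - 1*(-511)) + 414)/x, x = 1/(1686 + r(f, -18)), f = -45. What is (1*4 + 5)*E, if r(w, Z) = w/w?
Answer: 15183*√429 ≈ 3.1448e+5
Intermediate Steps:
r(w, Z) = 1
x = 1/1687 (x = 1/(1686 + 1) = 1/1687 ≈ 0.00059277)
E = 1687*√429 (E = √((-496 - 1*(-511)) + 414)/(1/1687) = √((-496 + 511) + 414)*1687 = √(15 + 414)*1687 = √429*1687 = 1687*√429 ≈ 34942.)
(1*4 + 5)*E = (1*4 + 5)*(1687*√429) = (4 + 5)*(1687*√429) = 9*(1687*√429) = 15183*√429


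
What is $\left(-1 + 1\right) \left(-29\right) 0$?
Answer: $0$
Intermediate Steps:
$\left(-1 + 1\right) \left(-29\right) 0 = 0 \left(-29\right) 0 = 0 \cdot 0 = 0$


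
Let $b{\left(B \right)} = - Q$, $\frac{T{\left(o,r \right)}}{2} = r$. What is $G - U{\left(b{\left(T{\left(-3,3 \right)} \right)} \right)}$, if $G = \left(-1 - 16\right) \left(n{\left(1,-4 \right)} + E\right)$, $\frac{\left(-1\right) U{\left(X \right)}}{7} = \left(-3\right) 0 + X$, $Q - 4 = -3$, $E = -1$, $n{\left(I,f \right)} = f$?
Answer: $78$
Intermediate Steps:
$T{\left(o,r \right)} = 2 r$
$Q = 1$ ($Q = 4 - 3 = 1$)
$b{\left(B \right)} = -1$ ($b{\left(B \right)} = \left(-1\right) 1 = -1$)
$U{\left(X \right)} = - 7 X$ ($U{\left(X \right)} = - 7 \left(\left(-3\right) 0 + X\right) = - 7 \left(0 + X\right) = - 7 X$)
$G = 85$ ($G = \left(-1 - 16\right) \left(-4 - 1\right) = \left(-1 - 16\right) \left(-5\right) = \left(-17\right) \left(-5\right) = 85$)
$G - U{\left(b{\left(T{\left(-3,3 \right)} \right)} \right)} = 85 - \left(-7\right) \left(-1\right) = 85 - 7 = 78$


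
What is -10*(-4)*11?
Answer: 440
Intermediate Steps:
-10*(-4)*11 = -(-40)*11 = -1*(-440) = 440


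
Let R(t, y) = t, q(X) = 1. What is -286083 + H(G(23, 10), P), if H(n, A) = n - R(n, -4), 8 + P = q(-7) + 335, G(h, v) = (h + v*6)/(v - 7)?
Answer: -286083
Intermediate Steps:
G(h, v) = (h + 6*v)/(-7 + v)
P = 328 (P = -8 + (1 + 335) = -8 + 336 = 328)
H(n, A) = 0 (H(n, A) = n - n = 0)
-286083 + H(G(23, 10), P) = -286083 + 0 = -286083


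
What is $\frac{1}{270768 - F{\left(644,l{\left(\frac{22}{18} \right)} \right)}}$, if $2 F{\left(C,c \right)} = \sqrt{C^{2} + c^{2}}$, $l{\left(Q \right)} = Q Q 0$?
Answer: $\frac{1}{270446} \approx 3.6976 \cdot 10^{-6}$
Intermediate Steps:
$l{\left(Q \right)} = 0$ ($l{\left(Q \right)} = Q^{2} \cdot 0 = 0$)
$F{\left(C,c \right)} = \frac{\sqrt{C^{2} + c^{2}}}{2}$
$\frac{1}{270768 - F{\left(644,l{\left(\frac{22}{18} \right)} \right)}} = \frac{1}{270768 - \frac{\sqrt{644^{2} + 0^{2}}}{2}} = \frac{1}{270768 - \frac{\sqrt{414736 + 0}}{2}} = \frac{1}{270768 - \frac{\sqrt{414736}}{2}} = \frac{1}{270768 - \frac{1}{2} \cdot 644} = \frac{1}{270768 - 322} = \frac{1}{270446}$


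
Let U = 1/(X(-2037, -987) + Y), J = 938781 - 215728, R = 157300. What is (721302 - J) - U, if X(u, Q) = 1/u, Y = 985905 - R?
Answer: -2955457542421/1687868384 ≈ -1751.0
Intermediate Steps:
Y = 828605 (Y = 985905 - 1*157300 = 985905 - 157300 = 828605)
J = 723053
U = 2037/1687868384 (U = 1/(1/(-2037) + 828605) = 1/(-1/2037 + 828605) = 1/(1687868384/2037) = 2037/1687868384 ≈ 1.2068e-6)
(721302 - J) - U = (721302 - 1*723053) - 1*2037/1687868384 = (721302 - 723053) - 2037/1687868384 = -1751 - 2037/1687868384 = -2955457542421/1687868384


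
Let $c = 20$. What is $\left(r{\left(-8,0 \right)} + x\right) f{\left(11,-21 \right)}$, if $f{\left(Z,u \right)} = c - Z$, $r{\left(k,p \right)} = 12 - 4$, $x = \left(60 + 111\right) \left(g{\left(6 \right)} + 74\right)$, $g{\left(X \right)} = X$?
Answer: $123192$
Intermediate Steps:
$x = 13680$ ($x = \left(60 + 111\right) \left(6 + 74\right) = 171 \cdot 80 = 13680$)
$r{\left(k,p \right)} = 8$ ($r{\left(k,p \right)} = 12 - 4 = 8$)
$f{\left(Z,u \right)} = 20 - Z$
$\left(r{\left(-8,0 \right)} + x\right) f{\left(11,-21 \right)} = \left(8 + 13680\right) \left(20 - 11\right) = 13688 \left(20 - 11\right) = 13688 \cdot 9 = 123192$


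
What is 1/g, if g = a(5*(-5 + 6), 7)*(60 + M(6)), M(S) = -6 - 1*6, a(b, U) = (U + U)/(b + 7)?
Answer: 1/56 ≈ 0.017857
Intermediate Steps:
a(b, U) = 2*U/(7 + b) (a(b, U) = (2*U)/(7 + b) = 2*U/(7 + b))
M(S) = -12 (M(S) = -6 - 6 = -12)
g = 56 (g = (2*7/(7 + 5*(-5 + 6)))*(60 - 12) = (2*7/(7 + 5*1))*48 = (2*7/(7 + 5))*48 = (2*7/12)*48 = (2*7*(1/12))*48 = (7/6)*48 = 56)
1/g = 1/56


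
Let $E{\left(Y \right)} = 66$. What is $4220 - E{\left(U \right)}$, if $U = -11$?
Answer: $4154$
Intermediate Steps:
$4220 - E{\left(U \right)} = 4220 - 66 = 4154$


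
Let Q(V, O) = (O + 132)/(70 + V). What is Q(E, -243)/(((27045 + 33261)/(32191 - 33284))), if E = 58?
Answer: 40441/2573056 ≈ 0.015717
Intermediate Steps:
Q(V, O) = (132 + O)/(70 + V)
Q(E, -243)/(((27045 + 33261)/(32191 - 33284))) = ((132 - 243)/(70 + 58))/(((27045 + 33261)/(32191 - 33284))) = (-111/128)/((60306/(-1093))) = ((1/128)*(-111))/((60306*(-1/1093))) = -111/(128*(-60306/1093)) = -111/128*(-1093/60306) = 40441/2573056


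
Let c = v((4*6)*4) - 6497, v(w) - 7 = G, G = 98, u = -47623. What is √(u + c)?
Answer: I*√54015 ≈ 232.41*I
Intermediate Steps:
v(w) = 105 (v(w) = 7 + 98 = 105)
c = -6392 (c = 105 - 6497 = -6392)
√(u + c) = √(-47623 - 6392) = √(-54015) = I*√54015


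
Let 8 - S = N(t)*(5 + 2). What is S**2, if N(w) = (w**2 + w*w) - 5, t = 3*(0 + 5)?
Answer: 9653449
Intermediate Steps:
t = 15 (t = 3*5 = 15)
N(w) = -5 + 2*w**2 (N(w) = (w**2 + w**2) - 5 = 2*w**2 - 5 = -5 + 2*w**2)
S = -3107 (S = 8 - (-5 + 2*15**2)*(5 + 2) = 8 - (-5 + 2*225)*7 = 8 - (-5 + 450)*7 = 8 - 445*7 = 8 - 1*3115 = 8 - 3115 = -3107)
S**2 = (-3107)**2 = 9653449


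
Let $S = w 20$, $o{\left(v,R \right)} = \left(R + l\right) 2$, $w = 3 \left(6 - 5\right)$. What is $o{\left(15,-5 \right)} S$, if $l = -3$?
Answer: $-960$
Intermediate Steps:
$w = 3$ ($w = 3 \cdot 1 = 3$)
$o{\left(v,R \right)} = -6 + 2 R$ ($o{\left(v,R \right)} = \left(R - 3\right) 2 = \left(-3 + R\right) 2 = -6 + 2 R$)
$S = 60$ ($S = 3 \cdot 20 = 60$)
$o{\left(15,-5 \right)} S = \left(-6 + 2 \left(-5\right)\right) 60 = \left(-6 - 10\right) 60 = \left(-16\right) 60 = -960$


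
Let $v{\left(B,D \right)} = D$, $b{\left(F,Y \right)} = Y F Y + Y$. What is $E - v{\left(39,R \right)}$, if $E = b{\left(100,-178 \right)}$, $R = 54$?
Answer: $3168168$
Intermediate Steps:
$b{\left(F,Y \right)} = Y + F Y^{2}$ ($b{\left(F,Y \right)} = F Y Y + Y = F Y^{2} + Y = Y + F Y^{2}$)
$E = 3168222$ ($E = - 178 \left(1 + 100 \left(-178\right)\right) = - 178 \left(1 - 17800\right) = \left(-178\right) \left(-17799\right) = 3168222$)
$E - v{\left(39,R \right)} = 3168222 - 54 = 3168168$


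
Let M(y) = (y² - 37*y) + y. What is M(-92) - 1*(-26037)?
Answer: 37813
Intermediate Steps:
M(y) = y² - 36*y
M(-92) - 1*(-26037) = -92*(-36 - 92) - 1*(-26037) = -92*(-128) + 26037 = 11776 + 26037 = 37813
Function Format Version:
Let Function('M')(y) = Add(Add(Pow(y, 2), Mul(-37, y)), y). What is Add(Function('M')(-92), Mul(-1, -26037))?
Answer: 37813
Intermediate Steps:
Function('M')(y) = Add(Pow(y, 2), Mul(-36, y))
Add(Function('M')(-92), Mul(-1, -26037)) = Add(Mul(-92, Add(-36, -92)), Mul(-1, -26037)) = Add(Mul(-92, -128), 26037) = Add(11776, 26037) = 37813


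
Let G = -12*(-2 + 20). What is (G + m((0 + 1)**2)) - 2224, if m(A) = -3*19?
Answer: -2497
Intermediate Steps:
m(A) = -57
G = -216 (G = -12*18 = -216)
(G + m((0 + 1)**2)) - 2224 = (-216 - 57) - 2224 = -273 - 2224 = -2497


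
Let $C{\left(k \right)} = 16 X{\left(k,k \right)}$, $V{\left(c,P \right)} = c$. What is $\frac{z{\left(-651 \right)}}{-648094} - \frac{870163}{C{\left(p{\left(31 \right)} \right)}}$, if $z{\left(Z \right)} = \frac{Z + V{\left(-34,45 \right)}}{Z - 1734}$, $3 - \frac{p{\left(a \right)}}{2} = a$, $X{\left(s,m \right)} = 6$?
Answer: $- \frac{44833819838291}{4946253408} \approx -9064.2$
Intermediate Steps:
$p{\left(a \right)} = 6 - 2 a$
$z{\left(Z \right)} = \frac{-34 + Z}{-1734 + Z}$ ($z{\left(Z \right)} = \frac{Z - 34}{Z - 1734} = \frac{-34 + Z}{-1734 + Z}$)
$C{\left(k \right)} = 96$ ($C{\left(k \right)} = 16 \cdot 6 = 96$)
$\frac{z{\left(-651 \right)}}{-648094} - \frac{870163}{C{\left(p{\left(31 \right)} \right)}} = \frac{\frac{1}{-1734 - 651} \left(-34 - 651\right)}{-648094} - \frac{870163}{96} = \frac{1}{-2385} \left(-685\right) \left(- \frac{1}{648094}\right) - \frac{870163}{96} = \left(- \frac{1}{2385}\right) \left(-685\right) \left(- \frac{1}{648094}\right) - \frac{870163}{96} = \frac{137}{477} \left(- \frac{1}{648094}\right) - \frac{870163}{96} = - \frac{137}{309140838} - \frac{870163}{96} = - \frac{44833819838291}{4946253408}$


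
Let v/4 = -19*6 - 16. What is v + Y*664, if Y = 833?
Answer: 552592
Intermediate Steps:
v = -520 (v = 4*(-19*6 - 16) = 4*(-114 - 16) = 4*(-130) = -520)
v + Y*664 = -520 + 833*664 = -520 + 553112 = 552592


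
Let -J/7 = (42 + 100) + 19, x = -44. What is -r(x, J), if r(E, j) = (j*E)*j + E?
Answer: 55885720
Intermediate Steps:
J = -1127 (J = -7*((42 + 100) + 19) = -7*(142 + 19) = -7*161 = -1127)
r(E, j) = E + E*j² (r(E, j) = (E*j)*j + E = E*j² + E = E + E*j²)
-r(x, J) = -(-44)*(1 + (-1127)²) = -(-44)*(1 + 1270129) = -(-44)*1270130 = -1*(-55885720) = 55885720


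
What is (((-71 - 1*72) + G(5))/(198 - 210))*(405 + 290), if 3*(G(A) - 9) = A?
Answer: 275915/36 ≈ 7664.3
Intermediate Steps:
G(A) = 9 + A/3
(((-71 - 1*72) + G(5))/(198 - 210))*(405 + 290) = (((-71 - 1*72) + (9 + (⅓)*5))/(198 - 210))*(405 + 290) = (((-71 - 72) + (9 + 5/3))/(-12))*695 = ((-143 + 32/3)*(-1/12))*695 = -397/3*(-1/12)*695 = (397/36)*695 = 275915/36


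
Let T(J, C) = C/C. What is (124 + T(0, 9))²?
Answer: 15625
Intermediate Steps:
T(J, C) = 1
(124 + T(0, 9))² = (124 + 1)² = 125² = 15625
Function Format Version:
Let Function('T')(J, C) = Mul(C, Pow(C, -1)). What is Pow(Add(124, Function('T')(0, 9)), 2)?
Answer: 15625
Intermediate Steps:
Function('T')(J, C) = 1
Pow(Add(124, Function('T')(0, 9)), 2) = Pow(Add(124, 1), 2) = Pow(125, 2) = 15625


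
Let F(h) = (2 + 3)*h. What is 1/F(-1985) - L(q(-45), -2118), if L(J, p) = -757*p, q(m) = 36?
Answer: -15913010551/9925 ≈ -1.6033e+6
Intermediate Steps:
F(h) = 5*h
1/F(-1985) - L(q(-45), -2118) = 1/(5*(-1985)) - (-757)*(-2118) = 1/(-9925) - 1*1603326 = -1/9925 - 1603326 = -15913010551/9925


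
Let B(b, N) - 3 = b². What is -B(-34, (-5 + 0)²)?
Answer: -1159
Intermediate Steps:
B(b, N) = 3 + b²
-B(-34, (-5 + 0)²) = -(3 + (-34)²) = -(3 + 1156) = -1*1159 = -1159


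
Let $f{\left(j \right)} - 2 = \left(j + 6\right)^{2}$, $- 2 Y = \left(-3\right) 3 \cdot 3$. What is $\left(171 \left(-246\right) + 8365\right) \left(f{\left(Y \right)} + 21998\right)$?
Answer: $- \frac{3016947221}{4} \approx -7.5424 \cdot 10^{8}$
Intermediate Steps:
$Y = \frac{27}{2}$ ($Y = - \frac{\left(-3\right) 3 \cdot 3}{2} = - \frac{\left(-9\right) 3}{2} = \left(- \frac{1}{2}\right) \left(-27\right) = \frac{27}{2} \approx 13.5$)
$f{\left(j \right)} = 2 + \left(6 + j\right)^{2}$ ($f{\left(j \right)} = 2 + \left(j + 6\right)^{2} = 2 + \left(6 + j\right)^{2}$)
$\left(171 \left(-246\right) + 8365\right) \left(f{\left(Y \right)} + 21998\right) = \left(171 \left(-246\right) + 8365\right) \left(\left(2 + \left(6 + \frac{27}{2}\right)^{2}\right) + 21998\right) = \left(-42066 + 8365\right) \left(\left(2 + \left(\frac{39}{2}\right)^{2}\right) + 21998\right) = - 33701 \left(\left(2 + \frac{1521}{4}\right) + 21998\right) = - 33701 \left(\frac{1529}{4} + 21998\right) = \left(-33701\right) \frac{89521}{4} = - \frac{3016947221}{4}$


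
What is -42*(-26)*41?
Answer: 44772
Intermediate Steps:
-42*(-26)*41 = 1092*41 = 44772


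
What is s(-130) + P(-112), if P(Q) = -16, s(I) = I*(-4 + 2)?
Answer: 244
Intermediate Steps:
s(I) = -2*I (s(I) = I*(-2) = -2*I)
s(-130) + P(-112) = -2*(-130) - 16 = 260 - 16 = 244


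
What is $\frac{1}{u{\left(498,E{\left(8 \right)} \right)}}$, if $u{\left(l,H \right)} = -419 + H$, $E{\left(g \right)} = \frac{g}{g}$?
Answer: $- \frac{1}{418} \approx -0.0023923$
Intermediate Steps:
$E{\left(g \right)} = 1$
$\frac{1}{u{\left(498,E{\left(8 \right)} \right)}} = \frac{1}{-419 + 1} = \frac{1}{-418} = - \frac{1}{418}$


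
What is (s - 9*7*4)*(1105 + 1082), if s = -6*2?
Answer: -577368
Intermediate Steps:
s = -12
(s - 9*7*4)*(1105 + 1082) = (-12 - 9*7*4)*(1105 + 1082) = (-12 - 63*4)*2187 = (-12 - 252)*2187 = -264*2187 = -577368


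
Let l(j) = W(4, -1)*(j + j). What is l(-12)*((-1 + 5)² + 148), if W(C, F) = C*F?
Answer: 15744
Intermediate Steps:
l(j) = -8*j (l(j) = (4*(-1))*(j + j) = -8*j)
l(-12)*((-1 + 5)² + 148) = (-8*(-12))*((-1 + 5)² + 148) = 96*(4² + 148) = 96*(16 + 148) = 96*164 = 15744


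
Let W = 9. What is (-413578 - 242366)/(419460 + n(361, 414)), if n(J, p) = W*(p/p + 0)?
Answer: -218648/139823 ≈ -1.5637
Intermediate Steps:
n(J, p) = 9 (n(J, p) = 9*(p/p + 0) = 9*(1 + 0) = 9*1 = 9)
(-413578 - 242366)/(419460 + n(361, 414)) = (-413578 - 242366)/(419460 + 9) = -655944/419469 = -655944*1/419469 = -218648/139823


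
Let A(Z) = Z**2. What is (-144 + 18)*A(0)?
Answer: 0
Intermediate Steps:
(-144 + 18)*A(0) = (-144 + 18)*0**2 = -126*0 = 0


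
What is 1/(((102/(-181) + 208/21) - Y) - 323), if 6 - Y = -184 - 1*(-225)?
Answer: -3801/1059182 ≈ -0.0035886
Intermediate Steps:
Y = -35 (Y = 6 - (-184 - 1*(-225)) = 6 - (-184 + 225) = 6 - 1*41 = 6 - 41 = -35)
1/(((102/(-181) + 208/21) - Y) - 323) = 1/(((102/(-181) + 208/21) - 1*(-35)) - 323) = 1/(((102*(-1/181) + 208*(1/21)) + 35) - 323) = 1/(((-102/181 + 208/21) + 35) - 323) = 1/((35506/3801 + 35) - 323) = 1/(168541/3801 - 323) = 1/(-1059182/3801) = -3801/1059182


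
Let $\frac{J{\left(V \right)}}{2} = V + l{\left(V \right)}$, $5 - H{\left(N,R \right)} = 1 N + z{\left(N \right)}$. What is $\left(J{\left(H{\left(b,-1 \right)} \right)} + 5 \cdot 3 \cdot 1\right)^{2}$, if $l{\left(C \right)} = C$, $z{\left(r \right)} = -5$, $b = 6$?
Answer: $961$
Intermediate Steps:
$H{\left(N,R \right)} = 10 - N$ ($H{\left(N,R \right)} = 5 - \left(1 N - 5\right) = 5 - \left(N - 5\right) = 5 - \left(-5 + N\right) = 10 - N$)
$J{\left(V \right)} = 4 V$ ($J{\left(V \right)} = 2 \left(V + V\right) = 2 \cdot 2 V = 4 V$)
$\left(J{\left(H{\left(b,-1 \right)} \right)} + 5 \cdot 3 \cdot 1\right)^{2} = \left(4 \left(10 - 6\right) + 5 \cdot 3 \cdot 1\right)^{2} = \left(4 \left(10 - 6\right) + 15 \cdot 1\right)^{2} = \left(4 \cdot 4 + 15\right)^{2} = \left(16 + 15\right)^{2} = 31^{2} = 961$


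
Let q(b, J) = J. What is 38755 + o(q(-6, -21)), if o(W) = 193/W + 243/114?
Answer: 30920857/798 ≈ 38748.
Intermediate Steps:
o(W) = 81/38 + 193/W (o(W) = 193/W + 243*(1/114) = 193/W + 81/38 = 81/38 + 193/W)
38755 + o(q(-6, -21)) = 38755 + (81/38 + 193/(-21)) = 38755 + (81/38 + 193*(-1/21)) = 38755 + (81/38 - 193/21) = 38755 - 5633/798 = 30920857/798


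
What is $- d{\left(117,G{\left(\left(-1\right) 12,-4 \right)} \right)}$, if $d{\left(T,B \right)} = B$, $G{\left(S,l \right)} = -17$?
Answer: $17$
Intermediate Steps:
$- d{\left(117,G{\left(\left(-1\right) 12,-4 \right)} \right)} = \left(-1\right) \left(-17\right) = 17$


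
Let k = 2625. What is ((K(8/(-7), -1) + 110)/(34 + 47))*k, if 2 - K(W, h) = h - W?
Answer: 3625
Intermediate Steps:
K(W, h) = 2 + W - h (K(W, h) = 2 - (h - W) = 2 + (W - h) = 2 + W - h)
((K(8/(-7), -1) + 110)/(34 + 47))*k = (((2 + 8/(-7) - 1*(-1)) + 110)/(34 + 47))*2625 = (((2 + 8*(-1/7) + 1) + 110)/81)*2625 = (((2 - 8/7 + 1) + 110)*(1/81))*2625 = ((13/7 + 110)*(1/81))*2625 = ((783/7)*(1/81))*2625 = (29/21)*2625 = 3625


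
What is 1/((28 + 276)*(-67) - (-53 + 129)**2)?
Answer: -1/26144 ≈ -3.8250e-5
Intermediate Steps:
1/((28 + 276)*(-67) - (-53 + 129)**2) = 1/(304*(-67) - 1*76**2) = 1/(-20368 - 1*5776) = 1/(-20368 - 5776) = 1/(-26144) = -1/26144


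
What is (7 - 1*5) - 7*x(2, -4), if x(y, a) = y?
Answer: -12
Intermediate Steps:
(7 - 1*5) - 7*x(2, -4) = (7 - 1*5) - 7*2 = (7 - 5) - 14 = 2 - 14 = -12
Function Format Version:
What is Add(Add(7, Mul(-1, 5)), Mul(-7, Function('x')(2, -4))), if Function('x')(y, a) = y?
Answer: -12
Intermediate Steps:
Add(Add(7, Mul(-1, 5)), Mul(-7, Function('x')(2, -4))) = Add(Add(7, Mul(-1, 5)), Mul(-7, 2)) = Add(Add(7, -5), -14) = Add(2, -14) = -12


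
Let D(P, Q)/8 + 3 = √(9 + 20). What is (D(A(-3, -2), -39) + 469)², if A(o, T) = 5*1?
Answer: 199881 + 7120*√29 ≈ 2.3822e+5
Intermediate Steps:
A(o, T) = 5
D(P, Q) = -24 + 8*√29 (D(P, Q) = -24 + 8*√(9 + 20) = -24 + 8*√29)
(D(A(-3, -2), -39) + 469)² = ((-24 + 8*√29) + 469)² = (445 + 8*√29)²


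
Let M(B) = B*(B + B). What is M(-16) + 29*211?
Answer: 6631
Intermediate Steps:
M(B) = 2*B**2 (M(B) = B*(2*B) = 2*B**2)
M(-16) + 29*211 = 2*(-16)**2 + 29*211 = 2*256 + 6119 = 512 + 6119 = 6631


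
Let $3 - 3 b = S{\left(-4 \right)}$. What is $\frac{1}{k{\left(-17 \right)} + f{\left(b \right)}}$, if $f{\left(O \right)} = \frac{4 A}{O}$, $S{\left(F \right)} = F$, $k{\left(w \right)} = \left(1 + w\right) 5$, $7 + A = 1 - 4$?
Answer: $- \frac{7}{680} \approx -0.010294$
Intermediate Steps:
$A = -10$ ($A = -7 + \left(1 - 4\right) = -7 - 3 = -10$)
$k{\left(w \right)} = 5 + 5 w$
$b = \frac{7}{3}$ ($b = 1 - - \frac{4}{3} = 1 + \frac{4}{3} = \frac{7}{3} \approx 2.3333$)
$f{\left(O \right)} = - \frac{40}{O}$ ($f{\left(O \right)} = \frac{4 \left(-10\right)}{O} = - \frac{40}{O}$)
$\frac{1}{k{\left(-17 \right)} + f{\left(b \right)}} = \frac{1}{\left(5 + 5 \left(-17\right)\right) - \frac{40}{\frac{7}{3}}} = \frac{1}{\left(5 - 85\right) - \frac{120}{7}} = \frac{1}{-80 - \frac{120}{7}} = \frac{1}{- \frac{680}{7}} = - \frac{7}{680}$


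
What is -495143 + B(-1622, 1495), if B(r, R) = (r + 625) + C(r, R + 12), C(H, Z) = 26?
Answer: -496114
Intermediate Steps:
B(r, R) = 651 + r (B(r, R) = (r + 625) + 26 = (625 + r) + 26 = 651 + r)
-495143 + B(-1622, 1495) = -495143 + (651 - 1622) = -495143 - 971 = -496114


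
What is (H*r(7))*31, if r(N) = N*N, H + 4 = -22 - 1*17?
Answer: -65317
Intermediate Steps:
H = -43 (H = -4 + (-22 - 1*17) = -4 + (-22 - 17) = -4 - 39 = -43)
r(N) = N**2
(H*r(7))*31 = -43*7**2*31 = -43*49*31 = -2107*31 = -65317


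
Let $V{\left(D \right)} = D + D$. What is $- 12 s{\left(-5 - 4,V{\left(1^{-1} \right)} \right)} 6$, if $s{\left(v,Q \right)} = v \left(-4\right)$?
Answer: $-2592$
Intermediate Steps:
$V{\left(D \right)} = 2 D$
$s{\left(v,Q \right)} = - 4 v$
$- 12 s{\left(-5 - 4,V{\left(1^{-1} \right)} \right)} 6 = - 12 \left(- 4 \left(-5 - 4\right)\right) 6 = - 12 \left(\left(-4\right) \left(-9\right)\right) 6 = \left(-12\right) 36 \cdot 6 = \left(-432\right) 6 = -2592$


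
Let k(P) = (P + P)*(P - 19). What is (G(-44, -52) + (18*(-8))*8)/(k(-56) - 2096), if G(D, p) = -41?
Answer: -1193/6304 ≈ -0.18924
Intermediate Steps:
k(P) = 2*P*(-19 + P) (k(P) = (2*P)*(-19 + P) = 2*P*(-19 + P))
(G(-44, -52) + (18*(-8))*8)/(k(-56) - 2096) = (-41 + (18*(-8))*8)/(2*(-56)*(-19 - 56) - 2096) = (-41 - 144*8)/(2*(-56)*(-75) - 2096) = (-41 - 1152)/(8400 - 2096) = -1193/6304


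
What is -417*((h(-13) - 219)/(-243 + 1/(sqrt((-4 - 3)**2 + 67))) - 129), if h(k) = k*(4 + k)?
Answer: 367266049227/6849683 - 85068*sqrt(29)/6849683 ≈ 53618.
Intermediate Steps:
-417*((h(-13) - 219)/(-243 + 1/(sqrt((-4 - 3)**2 + 67))) - 129) = -417*((-13*(4 - 13) - 219)/(-243 + 1/(sqrt((-4 - 3)**2 + 67))) - 129) = -417*((-13*(-9) - 219)/(-243 + 1/(sqrt((-7)**2 + 67))) - 129) = -417*((117 - 219)/(-243 + 1/(sqrt(49 + 67))) - 129) = -417*(-102/(-243 + 1/(sqrt(116))) - 129) = -417*(-102/(-243 + 1/(2*sqrt(29))) - 129) = -417*(-102/(-243 + sqrt(29)/58) - 129) = -417*(-129 - 102/(-243 + sqrt(29)/58)) = 53793 + 42534/(-243 + sqrt(29)/58)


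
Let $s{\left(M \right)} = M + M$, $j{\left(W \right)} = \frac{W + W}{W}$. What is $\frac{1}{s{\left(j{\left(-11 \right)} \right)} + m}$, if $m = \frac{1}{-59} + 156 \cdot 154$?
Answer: $\frac{59}{1417651} \approx 4.1618 \cdot 10^{-5}$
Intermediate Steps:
$j{\left(W \right)} = 2$ ($j{\left(W \right)} = \frac{2 W}{W} = 2$)
$s{\left(M \right)} = 2 M$
$m = \frac{1417415}{59}$ ($m = - \frac{1}{59} + 24024 = \frac{1417415}{59} \approx 24024.0$)
$\frac{1}{s{\left(j{\left(-11 \right)} \right)} + m} = \frac{1}{2 \cdot 2 + \frac{1417415}{59}} = \frac{1}{4 + \frac{1417415}{59}} = \frac{1}{\frac{1417651}{59}} = \frac{59}{1417651}$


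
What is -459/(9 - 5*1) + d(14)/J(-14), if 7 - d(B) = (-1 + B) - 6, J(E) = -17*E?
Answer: -459/4 ≈ -114.75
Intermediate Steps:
d(B) = 14 - B (d(B) = 7 - ((-1 + B) - 6) = 7 - (-7 + B) = 7 + (7 - B) = 14 - B)
-459/(9 - 5*1) + d(14)/J(-14) = -459/(9 - 5*1) + (14 - 1*14)/((-17*(-14))) = -459/(9 - 5) + (14 - 14)/238 = -459/4 + 0*(1/238) = -459*¼ + 0 = -459/4 + 0 = -459/4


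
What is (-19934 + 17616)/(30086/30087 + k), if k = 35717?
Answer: -69741666/1074647465 ≈ -0.064897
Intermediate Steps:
(-19934 + 17616)/(30086/30087 + k) = (-19934 + 17616)/(30086/30087 + 35717) = -2318/(30086*(1/30087) + 35717) = -2318/(30086/30087 + 35717) = -2318/1074647465/30087 = -2318*30087/1074647465 = -69741666/1074647465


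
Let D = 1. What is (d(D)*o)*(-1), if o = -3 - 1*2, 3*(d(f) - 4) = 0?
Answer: 20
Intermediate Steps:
d(f) = 4 (d(f) = 4 + (⅓)*0 = 4 + 0 = 4)
o = -5 (o = -3 - 2 = -5)
(d(D)*o)*(-1) = (4*(-5))*(-1) = -20*(-1) = 20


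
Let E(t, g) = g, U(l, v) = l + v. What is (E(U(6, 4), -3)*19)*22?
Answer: -1254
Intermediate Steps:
(E(U(6, 4), -3)*19)*22 = -3*19*22 = -57*22 = -1254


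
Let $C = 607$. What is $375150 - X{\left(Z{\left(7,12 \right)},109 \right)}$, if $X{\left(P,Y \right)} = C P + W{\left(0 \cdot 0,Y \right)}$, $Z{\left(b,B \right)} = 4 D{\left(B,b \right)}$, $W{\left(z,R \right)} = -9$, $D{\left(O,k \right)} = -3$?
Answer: $382443$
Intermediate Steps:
$Z{\left(b,B \right)} = -12$ ($Z{\left(b,B \right)} = 4 \left(-3\right) = -12$)
$X{\left(P,Y \right)} = -9 + 607 P$ ($X{\left(P,Y \right)} = 607 P - 9 = -9 + 607 P$)
$375150 - X{\left(Z{\left(7,12 \right)},109 \right)} = 375150 - \left(-9 + 607 \left(-12\right)\right) = 375150 - \left(-9 - 7284\right) = 375150 - -7293 = 375150 + 7293 = 382443$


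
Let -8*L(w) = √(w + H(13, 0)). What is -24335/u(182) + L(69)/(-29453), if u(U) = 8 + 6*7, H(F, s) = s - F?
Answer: -4867/10 + √14/117812 ≈ -486.70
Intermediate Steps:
u(U) = 50 (u(U) = 8 + 42 = 50)
L(w) = -√(-13 + w)/8 (L(w) = -√(w + (0 - 1*13))/8 = -√(w + (0 - 13))/8 = -√(w - 13)/8 = -√(-13 + w)/8)
-24335/u(182) + L(69)/(-29453) = -24335/50 - √(-13 + 69)/8/(-29453) = -24335*1/50 - √14/4*(-1/29453) = -4867/10 - √14/4*(-1/29453) = -4867/10 + √14/117812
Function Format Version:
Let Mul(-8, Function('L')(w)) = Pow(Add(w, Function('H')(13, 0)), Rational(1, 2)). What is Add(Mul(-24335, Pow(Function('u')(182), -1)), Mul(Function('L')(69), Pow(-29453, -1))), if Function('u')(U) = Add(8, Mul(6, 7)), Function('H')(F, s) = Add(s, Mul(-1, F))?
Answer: Add(Rational(-4867, 10), Mul(Rational(1, 117812), Pow(14, Rational(1, 2)))) ≈ -486.70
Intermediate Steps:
Function('u')(U) = 50 (Function('u')(U) = Add(8, 42) = 50)
Function('L')(w) = Mul(Rational(-1, 8), Pow(Add(-13, w), Rational(1, 2))) (Function('L')(w) = Mul(Rational(-1, 8), Pow(Add(w, Add(0, Mul(-1, 13))), Rational(1, 2))) = Mul(Rational(-1, 8), Pow(Add(w, Add(0, -13)), Rational(1, 2))) = Mul(Rational(-1, 8), Pow(Add(w, -13), Rational(1, 2))) = Mul(Rational(-1, 8), Pow(Add(-13, w), Rational(1, 2))))
Add(Mul(-24335, Pow(Function('u')(182), -1)), Mul(Function('L')(69), Pow(-29453, -1))) = Add(Mul(-24335, Pow(50, -1)), Mul(Mul(Rational(-1, 8), Pow(Add(-13, 69), Rational(1, 2))), Pow(-29453, -1))) = Add(Mul(-24335, Rational(1, 50)), Mul(Mul(Rational(-1, 8), Pow(56, Rational(1, 2))), Rational(-1, 29453))) = Add(Rational(-4867, 10), Mul(Mul(Rational(-1, 8), Mul(2, Pow(14, Rational(1, 2)))), Rational(-1, 29453))) = Add(Rational(-4867, 10), Mul(Mul(Rational(-1, 4), Pow(14, Rational(1, 2))), Rational(-1, 29453))) = Add(Rational(-4867, 10), Mul(Rational(1, 117812), Pow(14, Rational(1, 2))))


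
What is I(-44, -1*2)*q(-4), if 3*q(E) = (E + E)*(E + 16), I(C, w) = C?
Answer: 1408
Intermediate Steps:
q(E) = 2*E*(16 + E)/3 (q(E) = ((E + E)*(E + 16))/3 = ((2*E)*(16 + E))/3 = (2*E*(16 + E))/3 = 2*E*(16 + E)/3)
I(-44, -1*2)*q(-4) = -88*(-4)*(16 - 4)/3 = -88*(-4)*12/3 = -44*(-32) = 1408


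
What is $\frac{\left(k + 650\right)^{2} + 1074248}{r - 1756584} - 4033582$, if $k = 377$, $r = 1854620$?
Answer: $- \frac{395434115975}{98036} \approx -4.0336 \cdot 10^{6}$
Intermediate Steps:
$\frac{\left(k + 650\right)^{2} + 1074248}{r - 1756584} - 4033582 = \frac{\left(377 + 650\right)^{2} + 1074248}{1854620 - 1756584} - 4033582 = \frac{1027^{2} + 1074248}{98036} - 4033582 = \left(1054729 + 1074248\right) \frac{1}{98036} - 4033582 = 2128977 \cdot \frac{1}{98036} - 4033582 = \frac{2128977}{98036} - 4033582 = - \frac{395434115975}{98036}$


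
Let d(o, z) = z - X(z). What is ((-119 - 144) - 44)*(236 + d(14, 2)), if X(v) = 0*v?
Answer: -73066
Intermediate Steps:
X(v) = 0
d(o, z) = z (d(o, z) = z - 1*0 = z + 0 = z)
((-119 - 144) - 44)*(236 + d(14, 2)) = ((-119 - 144) - 44)*(236 + 2) = (-263 - 44)*238 = -307*238 = -73066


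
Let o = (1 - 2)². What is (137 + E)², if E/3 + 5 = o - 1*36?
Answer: 289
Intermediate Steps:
o = 1 (o = (-1)² = 1)
E = -120 (E = -15 + 3*(1 - 1*36) = -15 + 3*(1 - 36) = -15 + 3*(-35) = -15 - 105 = -120)
(137 + E)² = (137 - 120)² = 17² = 289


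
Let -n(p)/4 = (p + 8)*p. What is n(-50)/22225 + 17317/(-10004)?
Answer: -2679451/1270508 ≈ -2.1090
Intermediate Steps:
n(p) = -4*p*(8 + p) (n(p) = -4*(p + 8)*p = -4*(8 + p)*p = -4*p*(8 + p))
n(-50)/22225 + 17317/(-10004) = -4*(-50)*(8 - 50)/22225 + 17317/(-10004) = -4*(-50)*(-42)*(1/22225) + 17317*(-1/10004) = -8400*1/22225 - 17317/10004 = -48/127 - 17317/10004 = -2679451/1270508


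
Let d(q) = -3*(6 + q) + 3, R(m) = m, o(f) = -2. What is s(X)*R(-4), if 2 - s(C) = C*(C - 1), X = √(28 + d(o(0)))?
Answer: 68 - 4*√19 ≈ 50.564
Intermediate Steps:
d(q) = -15 - 3*q (d(q) = (-18 - 3*q) + 3 = -15 - 3*q)
X = √19 (X = √(28 + (-15 - 3*(-2))) = √(28 + (-15 + 6)) = √(28 - 9) = √19 ≈ 4.3589)
s(C) = 2 - C*(-1 + C) (s(C) = 2 - C*(C - 1) = 2 - C*(-1 + C))
s(X)*R(-4) = (2 + √19 - (√19)²)*(-4) = (2 + √19 - 1*19)*(-4) = (2 + √19 - 19)*(-4) = (-17 + √19)*(-4) = 68 - 4*√19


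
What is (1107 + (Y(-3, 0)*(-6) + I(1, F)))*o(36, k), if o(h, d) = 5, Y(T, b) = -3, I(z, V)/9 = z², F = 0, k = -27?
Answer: 5670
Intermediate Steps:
I(z, V) = 9*z²
(1107 + (Y(-3, 0)*(-6) + I(1, F)))*o(36, k) = (1107 + (-3*(-6) + 9*1²))*5 = (1107 + (18 + 9*1))*5 = (1107 + (18 + 9))*5 = (1107 + 27)*5 = 1134*5 = 5670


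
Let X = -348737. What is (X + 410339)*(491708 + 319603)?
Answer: 49978380222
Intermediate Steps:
(X + 410339)*(491708 + 319603) = (-348737 + 410339)*(491708 + 319603) = 61602*811311 = 49978380222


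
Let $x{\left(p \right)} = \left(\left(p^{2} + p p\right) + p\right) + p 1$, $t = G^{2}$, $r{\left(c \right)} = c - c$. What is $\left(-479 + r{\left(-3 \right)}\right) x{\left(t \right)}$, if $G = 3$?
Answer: $-86220$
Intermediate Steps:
$r{\left(c \right)} = 0$
$t = 9$ ($t = 3^{2} = 9$)
$x{\left(p \right)} = 2 p + 2 p^{2}$ ($x{\left(p \right)} = \left(\left(p^{2} + p^{2}\right) + p\right) + p = \left(2 p^{2} + p\right) + p = \left(p + 2 p^{2}\right) + p = 2 p + 2 p^{2}$)
$\left(-479 + r{\left(-3 \right)}\right) x{\left(t \right)} = \left(-479 + 0\right) 2 \cdot 9 \left(1 + 9\right) = - 479 \cdot 2 \cdot 9 \cdot 10 = \left(-479\right) 180 = -86220$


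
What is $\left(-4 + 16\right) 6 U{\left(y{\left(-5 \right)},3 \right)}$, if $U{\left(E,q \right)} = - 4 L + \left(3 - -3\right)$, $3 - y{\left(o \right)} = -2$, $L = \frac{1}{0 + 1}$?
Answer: $144$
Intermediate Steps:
$L = 1$ ($L = 1^{-1} = 1$)
$y{\left(o \right)} = 5$ ($y{\left(o \right)} = 3 - -2 = 3 + 2 = 5$)
$U{\left(E,q \right)} = 2$ ($U{\left(E,q \right)} = \left(-4\right) 1 + \left(3 - -3\right) = -4 + \left(3 + 3\right) = -4 + 6 = 2$)
$\left(-4 + 16\right) 6 U{\left(y{\left(-5 \right)},3 \right)} = \left(-4 + 16\right) 6 \cdot 2 = 12 \cdot 12 = 144$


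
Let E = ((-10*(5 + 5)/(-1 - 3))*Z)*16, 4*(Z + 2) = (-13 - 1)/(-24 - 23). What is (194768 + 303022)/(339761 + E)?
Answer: 23396130/15932567 ≈ 1.4684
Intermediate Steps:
Z = -181/94 (Z = -2 + ((-13 - 1)/(-24 - 23))/4 = -2 + (-14/(-47))/4 = -2 + (-14*(-1/47))/4 = -2 + (¼)*(14/47) = -2 + 7/94 = -181/94 ≈ -1.9255)
E = -36200/47 (E = (-10*(5 + 5)/(-1 - 3)*(-181/94))*16 = (-100/(-4)*(-181/94))*16 = (-100*(-1)/4*(-181/94))*16 = (-10*(-5/2)*(-181/94))*16 = (25*(-181/94))*16 = -4525/94*16 = -36200/47 ≈ -770.21)
(194768 + 303022)/(339761 + E) = (194768 + 303022)/(339761 - 36200/47) = 497790/(15932567/47) = 497790*(47/15932567) = 23396130/15932567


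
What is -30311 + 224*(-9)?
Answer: -32327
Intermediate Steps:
-30311 + 224*(-9) = -30311 - 2016 = -32327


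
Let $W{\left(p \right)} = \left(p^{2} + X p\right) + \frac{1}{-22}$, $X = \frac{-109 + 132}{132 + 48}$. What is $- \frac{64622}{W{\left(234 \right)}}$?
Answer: $- \frac{1777105}{1506611} \approx -1.1795$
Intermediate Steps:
$X = \frac{23}{180} \approx 0.12778$
$W{\left(p \right)} = - \frac{1}{22} + p^{2} + \frac{23 p}{180}$ ($W{\left(p \right)} = \left(p^{2} + \frac{23 p}{180}\right) + \frac{1}{-22} = \left(p^{2} + \frac{23 p}{180}\right) - \frac{1}{22} = - \frac{1}{22} + p^{2} + \frac{23 p}{180}$)
$- \frac{64622}{W{\left(234 \right)}} = - \frac{64622}{- \frac{1}{22} + 234^{2} + \frac{23}{180} \cdot 234} = - \frac{64622}{- \frac{1}{22} + 54756 + \frac{299}{10}} = - \frac{64622}{\frac{3013222}{55}} = \left(-64622\right) \frac{55}{3013222} = - \frac{1777105}{1506611}$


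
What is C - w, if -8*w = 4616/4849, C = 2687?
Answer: 13029840/4849 ≈ 2687.1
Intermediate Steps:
w = -577/4849 ≈ -0.11899
C - w = 2687 - 1*(-577/4849) = 2687 + 577/4849 = 13029840/4849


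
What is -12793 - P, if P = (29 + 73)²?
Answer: -23197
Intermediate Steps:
P = 10404 (P = 102² = 10404)
-12793 - P = -12793 - 1*10404 = -12793 - 10404 = -23197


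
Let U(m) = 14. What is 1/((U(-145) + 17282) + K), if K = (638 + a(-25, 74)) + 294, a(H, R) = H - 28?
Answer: 1/18175 ≈ 5.5021e-5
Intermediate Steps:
a(H, R) = -28 + H
K = 879 (K = (638 + (-28 - 25)) + 294 = (638 - 53) + 294 = 585 + 294 = 879)
1/((U(-145) + 17282) + K) = 1/((14 + 17282) + 879) = 1/(17296 + 879) = 1/18175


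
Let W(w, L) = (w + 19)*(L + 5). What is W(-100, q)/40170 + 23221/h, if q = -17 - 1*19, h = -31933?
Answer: -25836479/38871170 ≈ -0.66467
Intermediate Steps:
q = -36 (q = -17 - 19 = -36)
W(w, L) = (5 + L)*(19 + w) (W(w, L) = (19 + w)*(5 + L) = (5 + L)*(19 + w))
W(-100, q)/40170 + 23221/h = (95 + 5*(-100) + 19*(-36) - 36*(-100))/40170 + 23221/(-31933) = (95 - 500 - 684 + 3600)*(1/40170) + 23221*(-1/31933) = 2511*(1/40170) - 2111/2903 = 837/13390 - 2111/2903 = -25836479/38871170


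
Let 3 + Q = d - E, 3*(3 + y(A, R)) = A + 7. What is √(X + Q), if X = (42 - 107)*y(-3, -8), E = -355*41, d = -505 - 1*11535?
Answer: √23583/3 ≈ 51.189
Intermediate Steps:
d = -12040 (d = -505 - 11535 = -12040)
E = -14555
y(A, R) = -⅔ + A/3 (y(A, R) = -3 + (A + 7)/3 = -3 + (7 + A)/3 = -3 + (7/3 + A/3) = -⅔ + A/3)
Q = 2512 (Q = -3 + (-12040 - 1*(-14555)) = -3 + (-12040 + 14555) = -3 + 2515 = 2512)
X = 325/3 (X = (42 - 107)*(-⅔ + (⅓)*(-3)) = -65*(-⅔ - 1) = -65*(-5/3) = 325/3 ≈ 108.33)
√(X + Q) = √(325/3 + 2512) = √(7861/3) = √23583/3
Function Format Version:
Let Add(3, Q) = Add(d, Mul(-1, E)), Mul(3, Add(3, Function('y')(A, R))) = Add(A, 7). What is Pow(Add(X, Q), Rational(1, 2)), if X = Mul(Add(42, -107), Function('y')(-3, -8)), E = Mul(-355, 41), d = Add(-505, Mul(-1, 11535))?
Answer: Mul(Rational(1, 3), Pow(23583, Rational(1, 2))) ≈ 51.189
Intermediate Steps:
d = -12040 (d = Add(-505, -11535) = -12040)
E = -14555
Function('y')(A, R) = Add(Rational(-2, 3), Mul(Rational(1, 3), A)) (Function('y')(A, R) = Add(-3, Mul(Rational(1, 3), Add(A, 7))) = Add(-3, Mul(Rational(1, 3), Add(7, A))) = Add(-3, Add(Rational(7, 3), Mul(Rational(1, 3), A))) = Add(Rational(-2, 3), Mul(Rational(1, 3), A)))
Q = 2512 (Q = Add(-3, Add(-12040, Mul(-1, -14555))) = Add(-3, Add(-12040, 14555)) = Add(-3, 2515) = 2512)
X = Rational(325, 3) (X = Mul(Add(42, -107), Add(Rational(-2, 3), Mul(Rational(1, 3), -3))) = Mul(-65, Add(Rational(-2, 3), -1)) = Mul(-65, Rational(-5, 3)) = Rational(325, 3) ≈ 108.33)
Pow(Add(X, Q), Rational(1, 2)) = Pow(Add(Rational(325, 3), 2512), Rational(1, 2)) = Pow(Rational(7861, 3), Rational(1, 2)) = Mul(Rational(1, 3), Pow(23583, Rational(1, 2)))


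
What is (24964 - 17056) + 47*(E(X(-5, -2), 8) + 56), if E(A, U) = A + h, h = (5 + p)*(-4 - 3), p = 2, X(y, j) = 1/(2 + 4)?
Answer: 49469/6 ≈ 8244.8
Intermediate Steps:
X(y, j) = ⅙ (X(y, j) = 1/6 = ⅙)
h = -49 (h = (5 + 2)*(-4 - 3) = 7*(-7) = -49)
E(A, U) = -49 + A (E(A, U) = A - 49 = -49 + A)
(24964 - 17056) + 47*(E(X(-5, -2), 8) + 56) = (24964 - 17056) + 47*((-49 + ⅙) + 56) = 7908 + 47*(-293/6 + 56) = 7908 + 47*(43/6) = 7908 + 2021/6 = 49469/6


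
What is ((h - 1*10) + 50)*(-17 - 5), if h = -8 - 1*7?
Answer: -550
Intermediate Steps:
h = -15 (h = -8 - 7 = -15)
((h - 1*10) + 50)*(-17 - 5) = ((-15 - 1*10) + 50)*(-17 - 5) = ((-15 - 10) + 50)*(-22) = (-25 + 50)*(-22) = 25*(-22) = -550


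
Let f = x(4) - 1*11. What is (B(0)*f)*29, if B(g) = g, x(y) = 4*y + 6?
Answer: 0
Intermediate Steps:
x(y) = 6 + 4*y
f = 11 (f = (6 + 4*4) - 1*11 = (6 + 16) - 11 = 22 - 11 = 11)
(B(0)*f)*29 = (0*11)*29 = 0*29 = 0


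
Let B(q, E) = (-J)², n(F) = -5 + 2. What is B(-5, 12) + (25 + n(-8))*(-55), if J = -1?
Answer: -1209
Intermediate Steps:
n(F) = -3
B(q, E) = 1 (B(q, E) = (-1*(-1))² = 1² = 1)
B(-5, 12) + (25 + n(-8))*(-55) = 1 + (25 - 3)*(-55) = 1 + 22*(-55) = 1 - 1210 = -1209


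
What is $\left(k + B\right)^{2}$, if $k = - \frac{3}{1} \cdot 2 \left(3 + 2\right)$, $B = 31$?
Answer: $1$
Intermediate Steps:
$k = -30$ ($k = \left(-3\right) 1 \cdot 2 \cdot 5 = \left(-3\right) 10 = -30$)
$\left(k + B\right)^{2} = \left(-30 + 31\right)^{2} = 1^{2} = 1$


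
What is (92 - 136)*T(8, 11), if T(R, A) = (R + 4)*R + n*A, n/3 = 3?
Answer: -8580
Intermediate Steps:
n = 9 (n = 3*3 = 9)
T(R, A) = 9*A + R*(4 + R) (T(R, A) = (R + 4)*R + 9*A = (4 + R)*R + 9*A = R*(4 + R) + 9*A = 9*A + R*(4 + R))
(92 - 136)*T(8, 11) = (92 - 136)*(8**2 + 4*8 + 9*11) = -44*(64 + 32 + 99) = -44*195 = -8580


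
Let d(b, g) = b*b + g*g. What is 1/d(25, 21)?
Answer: 1/1066 ≈ 0.00093809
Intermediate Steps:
d(b, g) = b² + g²
1/d(25, 21) = 1/(25² + 21²) = 1/(625 + 441) = 1/1066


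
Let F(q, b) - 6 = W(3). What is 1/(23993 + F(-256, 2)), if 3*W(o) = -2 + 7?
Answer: 3/72002 ≈ 4.1666e-5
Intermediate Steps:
W(o) = 5/3 (W(o) = (-2 + 7)/3 = (1/3)*5 = 5/3)
F(q, b) = 23/3 (F(q, b) = 6 + 5/3 = 23/3)
1/(23993 + F(-256, 2)) = 1/(23993 + 23/3) = 1/(72002/3) = 3/72002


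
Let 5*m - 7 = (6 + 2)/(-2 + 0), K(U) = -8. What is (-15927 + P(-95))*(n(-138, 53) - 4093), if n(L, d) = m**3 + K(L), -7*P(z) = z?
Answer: 57100341612/875 ≈ 6.5258e+7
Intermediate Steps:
m = 3/5 (m = 7/5 + ((6 + 2)/(-2 + 0))/5 = 7/5 + (8/(-2))/5 = 7/5 + (8*(-1/2))/5 = 7/5 + (1/5)*(-4) = 7/5 - 4/5 = 3/5 ≈ 0.60000)
P(z) = -z/7
n(L, d) = -973/125 (n(L, d) = (3/5)**3 - 8 = 27/125 - 8 = -973/125)
(-15927 + P(-95))*(n(-138, 53) - 4093) = (-15927 - 1/7*(-95))*(-973/125 - 4093) = (-15927 + 95/7)*(-512598/125) = -111394/7*(-512598/125) = 57100341612/875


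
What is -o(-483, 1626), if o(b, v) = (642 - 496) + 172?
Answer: -318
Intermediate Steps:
o(b, v) = 318 (o(b, v) = 146 + 172 = 318)
-o(-483, 1626) = -1*318 = -318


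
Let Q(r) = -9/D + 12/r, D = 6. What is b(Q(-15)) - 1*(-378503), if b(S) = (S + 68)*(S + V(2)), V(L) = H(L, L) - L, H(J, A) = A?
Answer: 37835189/100 ≈ 3.7835e+5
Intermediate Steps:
Q(r) = -3/2 + 12/r (Q(r) = -9/6 + 12/r = -9*1/6 + 12/r = -3/2 + 12/r)
V(L) = 0 (V(L) = L - L = 0)
b(S) = S*(68 + S) (b(S) = (S + 68)*(S + 0) = (68 + S)*S = S*(68 + S))
b(Q(-15)) - 1*(-378503) = (-3/2 + 12/(-15))*(68 + (-3/2 + 12/(-15))) - 1*(-378503) = (-3/2 + 12*(-1/15))*(68 + (-3/2 + 12*(-1/15))) + 378503 = (-3/2 - 4/5)*(68 + (-3/2 - 4/5)) + 378503 = -23*(68 - 23/10)/10 + 378503 = -23/10*657/10 + 378503 = -15111/100 + 378503 = 37835189/100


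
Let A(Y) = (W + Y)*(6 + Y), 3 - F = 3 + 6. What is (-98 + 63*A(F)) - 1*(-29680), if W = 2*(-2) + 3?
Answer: 29582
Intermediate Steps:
F = -6 (F = 3 - (3 + 6) = 3 - 1*9 = 3 - 9 = -6)
W = -1 (W = -4 + 3 = -1)
A(Y) = (-1 + Y)*(6 + Y)
(-98 + 63*A(F)) - 1*(-29680) = (-98 + 63*(-6 + (-6)**2 + 5*(-6))) - 1*(-29680) = (-98 + 63*(-6 + 36 - 30)) + 29680 = (-98 + 63*0) + 29680 = (-98 + 0) + 29680 = -98 + 29680 = 29582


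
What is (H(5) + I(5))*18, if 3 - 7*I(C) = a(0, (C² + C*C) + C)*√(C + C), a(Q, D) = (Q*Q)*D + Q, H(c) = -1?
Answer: -72/7 ≈ -10.286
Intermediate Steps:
a(Q, D) = Q + D*Q² (a(Q, D) = Q²*D + Q = D*Q² + Q = Q + D*Q²)
I(C) = 3/7 (I(C) = 3/7 - 0*(1 + ((C² + C*C) + C)*0)*√(C + C)/7 = 3/7 - 0*(1 + ((C² + C²) + C)*0)*√(2*C)/7 = 3/7 - 0*(1 + (2*C² + C)*0)*√2*√C/7 = 3/7 - 0*(1 + (C + 2*C²)*0)*√2*√C/7 = 3/7 - 0*(1 + 0)*√2*√C/7 = 3/7 - 0*1*√2*√C/7 = 3/7 - 0*√2*√C = 3/7 - ⅐*0 = 3/7 + 0 = 3/7)
(H(5) + I(5))*18 = (-1 + 3/7)*18 = -4/7*18 = -72/7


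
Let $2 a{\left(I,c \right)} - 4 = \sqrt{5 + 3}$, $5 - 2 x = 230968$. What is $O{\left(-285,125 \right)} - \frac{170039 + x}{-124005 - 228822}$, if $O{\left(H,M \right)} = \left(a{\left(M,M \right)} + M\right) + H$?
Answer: $- \frac{111384217}{705654} + \sqrt{2} \approx -156.43$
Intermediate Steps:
$x = - \frac{230963}{2}$ ($x = \frac{5}{2} - 115484 = - \frac{230963}{2} \approx -1.1548 \cdot 10^{5}$)
$a{\left(I,c \right)} = 2 + \sqrt{2}$ ($a{\left(I,c \right)} = 2 + \frac{\sqrt{5 + 3}}{2} = 2 + \frac{\sqrt{8}}{2} = 2 + \frac{2 \sqrt{2}}{2} = 2 + \sqrt{2}$)
$O{\left(H,M \right)} = 2 + H + M + \sqrt{2}$ ($O{\left(H,M \right)} = \left(\left(2 + \sqrt{2}\right) + M\right) + H = \left(2 + M + \sqrt{2}\right) + H = 2 + H + M + \sqrt{2}$)
$O{\left(-285,125 \right)} - \frac{170039 + x}{-124005 - 228822} = \left(2 - 285 + 125 + \sqrt{2}\right) - \frac{170039 - \frac{230963}{2}}{-124005 - 228822} = \left(-158 + \sqrt{2}\right) - \frac{109115}{2 \left(-352827\right)} = \left(-158 + \sqrt{2}\right) - \frac{109115}{2} \left(- \frac{1}{352827}\right) = \left(-158 + \sqrt{2}\right) - - \frac{109115}{705654} = \left(-158 + \sqrt{2}\right) + \frac{109115}{705654} = - \frac{111384217}{705654} + \sqrt{2}$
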